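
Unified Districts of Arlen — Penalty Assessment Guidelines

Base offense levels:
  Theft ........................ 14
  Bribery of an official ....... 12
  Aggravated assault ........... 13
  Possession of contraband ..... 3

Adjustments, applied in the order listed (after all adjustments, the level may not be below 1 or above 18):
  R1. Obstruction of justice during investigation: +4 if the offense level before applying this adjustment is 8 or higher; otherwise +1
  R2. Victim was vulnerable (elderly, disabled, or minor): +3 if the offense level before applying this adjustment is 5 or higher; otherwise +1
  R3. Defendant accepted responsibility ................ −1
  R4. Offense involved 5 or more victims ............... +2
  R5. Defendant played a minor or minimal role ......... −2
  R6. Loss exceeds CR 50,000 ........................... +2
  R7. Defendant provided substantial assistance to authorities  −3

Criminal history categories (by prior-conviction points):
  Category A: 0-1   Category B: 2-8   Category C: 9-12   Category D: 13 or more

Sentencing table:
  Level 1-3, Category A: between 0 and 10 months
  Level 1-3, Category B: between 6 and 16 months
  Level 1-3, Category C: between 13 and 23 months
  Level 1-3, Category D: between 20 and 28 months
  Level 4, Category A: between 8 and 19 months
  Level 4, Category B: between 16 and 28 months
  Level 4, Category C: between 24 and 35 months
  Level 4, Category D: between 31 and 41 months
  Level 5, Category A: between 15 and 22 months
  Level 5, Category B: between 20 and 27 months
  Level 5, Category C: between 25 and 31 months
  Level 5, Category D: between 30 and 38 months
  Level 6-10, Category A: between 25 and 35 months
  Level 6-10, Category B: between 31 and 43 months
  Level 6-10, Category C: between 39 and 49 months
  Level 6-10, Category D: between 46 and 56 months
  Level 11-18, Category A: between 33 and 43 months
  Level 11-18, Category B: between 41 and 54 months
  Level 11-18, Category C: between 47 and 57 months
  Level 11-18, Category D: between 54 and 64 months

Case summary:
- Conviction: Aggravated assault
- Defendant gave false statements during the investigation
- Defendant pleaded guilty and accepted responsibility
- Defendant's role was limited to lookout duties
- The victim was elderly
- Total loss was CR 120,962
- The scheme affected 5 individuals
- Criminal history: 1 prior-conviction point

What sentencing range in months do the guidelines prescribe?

Base offense level for aggravated assault: 13.
R1 applies (level before this adjustment is 13 ≥ 8, so +4): 13 + 4 = 17.
R2 applies (level before this adjustment is 17 ≥ 5, so +3): 17 + 3 = 20.
R3 applies: 20 − 1 = 19.
R4 applies: 19 + 2 = 21.
R5 applies: 21 − 2 = 19.
R6 applies: 19 + 2 = 21.
R7 does not apply.
Level 21 exceeds the maximum of 18; capped at 18.
Final offense level: 18.
Criminal history: 1 prior point → Category A (0-1).
Level 18 falls in the 11-18 band.
Grid: Level 11-18 × Category A = 33-43 months.

33-43 months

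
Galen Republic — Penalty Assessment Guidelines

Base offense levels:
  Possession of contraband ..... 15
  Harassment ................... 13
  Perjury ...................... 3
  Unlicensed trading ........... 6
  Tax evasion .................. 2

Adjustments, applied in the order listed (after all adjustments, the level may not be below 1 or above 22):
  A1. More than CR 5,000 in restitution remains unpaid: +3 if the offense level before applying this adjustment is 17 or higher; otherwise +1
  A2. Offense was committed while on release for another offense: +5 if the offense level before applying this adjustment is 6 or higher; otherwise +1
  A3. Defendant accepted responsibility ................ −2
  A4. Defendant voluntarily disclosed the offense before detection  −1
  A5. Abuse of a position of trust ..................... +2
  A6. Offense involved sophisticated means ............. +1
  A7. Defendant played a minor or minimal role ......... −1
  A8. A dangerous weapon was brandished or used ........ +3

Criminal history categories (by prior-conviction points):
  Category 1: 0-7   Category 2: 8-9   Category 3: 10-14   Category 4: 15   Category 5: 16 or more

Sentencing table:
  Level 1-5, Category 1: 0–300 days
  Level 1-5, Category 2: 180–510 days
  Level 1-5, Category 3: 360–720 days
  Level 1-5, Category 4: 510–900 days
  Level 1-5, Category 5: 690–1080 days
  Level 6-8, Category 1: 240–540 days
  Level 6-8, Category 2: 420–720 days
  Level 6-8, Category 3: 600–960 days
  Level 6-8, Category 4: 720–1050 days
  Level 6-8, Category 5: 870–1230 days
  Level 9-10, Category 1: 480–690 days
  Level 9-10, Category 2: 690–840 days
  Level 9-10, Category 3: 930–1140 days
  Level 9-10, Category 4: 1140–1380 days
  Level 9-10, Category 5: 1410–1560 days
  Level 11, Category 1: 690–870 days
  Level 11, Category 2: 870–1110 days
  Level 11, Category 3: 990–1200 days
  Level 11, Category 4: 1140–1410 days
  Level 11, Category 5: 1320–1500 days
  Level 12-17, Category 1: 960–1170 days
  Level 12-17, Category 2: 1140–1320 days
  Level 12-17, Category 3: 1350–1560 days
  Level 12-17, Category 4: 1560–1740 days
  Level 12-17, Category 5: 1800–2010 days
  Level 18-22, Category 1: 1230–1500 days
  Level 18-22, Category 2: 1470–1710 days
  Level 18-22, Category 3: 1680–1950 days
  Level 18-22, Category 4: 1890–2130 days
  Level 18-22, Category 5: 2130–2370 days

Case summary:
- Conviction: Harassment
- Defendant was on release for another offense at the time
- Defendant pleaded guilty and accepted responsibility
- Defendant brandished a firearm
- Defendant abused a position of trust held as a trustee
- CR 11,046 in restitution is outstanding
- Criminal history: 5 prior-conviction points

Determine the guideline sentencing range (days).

Base offense level for harassment: 13.
A1 applies (level before this adjustment is 13 < 17, so +1): 13 + 1 = 14.
A2 applies (level before this adjustment is 14 ≥ 6, so +5): 14 + 5 = 19.
A3 applies: 19 − 2 = 17.
A4 does not apply.
A5 applies: 17 + 2 = 19.
A8 applies: 19 + 3 = 22.
Final offense level: 22.
Criminal history: 5 prior points → Category 1 (0-7).
Level 22 falls in the 18-22 band.
Grid: Level 18-22 × Category 1 = 1230-1500 days.

1230-1500 days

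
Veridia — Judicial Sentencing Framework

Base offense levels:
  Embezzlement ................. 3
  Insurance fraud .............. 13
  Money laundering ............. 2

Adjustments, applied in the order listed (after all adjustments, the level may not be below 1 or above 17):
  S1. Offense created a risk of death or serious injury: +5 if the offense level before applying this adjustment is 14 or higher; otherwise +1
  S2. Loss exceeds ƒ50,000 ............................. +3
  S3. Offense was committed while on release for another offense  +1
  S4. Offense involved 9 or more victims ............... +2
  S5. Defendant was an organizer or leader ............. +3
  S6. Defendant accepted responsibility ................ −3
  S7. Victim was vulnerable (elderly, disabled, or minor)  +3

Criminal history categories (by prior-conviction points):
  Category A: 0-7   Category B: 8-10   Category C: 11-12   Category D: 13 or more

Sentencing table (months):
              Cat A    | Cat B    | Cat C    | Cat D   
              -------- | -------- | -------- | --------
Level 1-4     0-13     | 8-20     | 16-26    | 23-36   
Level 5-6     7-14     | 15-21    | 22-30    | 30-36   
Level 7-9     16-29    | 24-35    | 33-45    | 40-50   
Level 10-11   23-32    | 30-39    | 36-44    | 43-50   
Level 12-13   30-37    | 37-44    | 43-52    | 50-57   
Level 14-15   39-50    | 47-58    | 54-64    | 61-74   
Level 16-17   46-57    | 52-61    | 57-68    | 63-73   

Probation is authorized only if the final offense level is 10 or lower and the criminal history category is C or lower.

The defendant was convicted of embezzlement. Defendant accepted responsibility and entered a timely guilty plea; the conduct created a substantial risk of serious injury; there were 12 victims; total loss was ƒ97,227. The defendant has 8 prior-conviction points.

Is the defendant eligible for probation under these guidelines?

Base offense level for embezzlement: 3.
S1 applies (level before this adjustment is 3 < 14, so +1): 3 + 1 = 4.
S2 applies: 4 + 3 = 7.
S4 applies: 7 + 2 = 9.
S6 applies: 9 − 3 = 6.
Final offense level: 6.
Criminal history: 8 prior points → Category B (8-10).
Level 6 falls in the 5-6 band.
Grid: Level 5-6 × Category B = 15-21 months.
Probation check: level 6 ≤ 10 and category B ≤ C → eligible.

Yes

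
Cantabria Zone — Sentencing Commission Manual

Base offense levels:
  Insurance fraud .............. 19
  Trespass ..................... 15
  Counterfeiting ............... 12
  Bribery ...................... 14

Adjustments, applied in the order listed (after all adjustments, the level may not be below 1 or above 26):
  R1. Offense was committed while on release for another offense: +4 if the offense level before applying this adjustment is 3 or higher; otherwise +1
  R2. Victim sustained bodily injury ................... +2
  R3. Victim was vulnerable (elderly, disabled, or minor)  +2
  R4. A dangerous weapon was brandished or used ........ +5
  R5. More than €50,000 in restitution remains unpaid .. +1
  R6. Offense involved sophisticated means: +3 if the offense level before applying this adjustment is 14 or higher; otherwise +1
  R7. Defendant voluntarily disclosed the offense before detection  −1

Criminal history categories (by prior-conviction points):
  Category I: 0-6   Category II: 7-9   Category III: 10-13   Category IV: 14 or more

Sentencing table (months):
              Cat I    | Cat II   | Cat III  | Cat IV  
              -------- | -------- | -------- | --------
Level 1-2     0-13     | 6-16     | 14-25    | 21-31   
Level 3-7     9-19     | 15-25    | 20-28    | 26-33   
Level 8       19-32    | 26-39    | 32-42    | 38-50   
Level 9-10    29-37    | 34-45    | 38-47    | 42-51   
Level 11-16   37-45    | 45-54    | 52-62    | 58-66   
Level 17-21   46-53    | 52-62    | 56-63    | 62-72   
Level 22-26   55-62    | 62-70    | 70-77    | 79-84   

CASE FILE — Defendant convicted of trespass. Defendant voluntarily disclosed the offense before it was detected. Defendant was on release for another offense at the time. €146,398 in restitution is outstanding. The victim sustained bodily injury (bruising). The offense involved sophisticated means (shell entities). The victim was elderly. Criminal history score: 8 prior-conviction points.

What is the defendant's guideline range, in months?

Base offense level for trespass: 15.
R1 applies (level before this adjustment is 15 ≥ 3, so +4): 15 + 4 = 19.
R2 applies: 19 + 2 = 21.
R3 applies: 21 + 2 = 23.
R4 does not apply.
R5 applies: 23 + 1 = 24.
R6 applies (level before this adjustment is 24 ≥ 14, so +3): 24 + 3 = 27.
R7 applies: 27 − 1 = 26.
Final offense level: 26.
Criminal history: 8 prior points → Category II (7-9).
Level 26 falls in the 22-26 band.
Grid: Level 22-26 × Category II = 62-70 months.

62-70 months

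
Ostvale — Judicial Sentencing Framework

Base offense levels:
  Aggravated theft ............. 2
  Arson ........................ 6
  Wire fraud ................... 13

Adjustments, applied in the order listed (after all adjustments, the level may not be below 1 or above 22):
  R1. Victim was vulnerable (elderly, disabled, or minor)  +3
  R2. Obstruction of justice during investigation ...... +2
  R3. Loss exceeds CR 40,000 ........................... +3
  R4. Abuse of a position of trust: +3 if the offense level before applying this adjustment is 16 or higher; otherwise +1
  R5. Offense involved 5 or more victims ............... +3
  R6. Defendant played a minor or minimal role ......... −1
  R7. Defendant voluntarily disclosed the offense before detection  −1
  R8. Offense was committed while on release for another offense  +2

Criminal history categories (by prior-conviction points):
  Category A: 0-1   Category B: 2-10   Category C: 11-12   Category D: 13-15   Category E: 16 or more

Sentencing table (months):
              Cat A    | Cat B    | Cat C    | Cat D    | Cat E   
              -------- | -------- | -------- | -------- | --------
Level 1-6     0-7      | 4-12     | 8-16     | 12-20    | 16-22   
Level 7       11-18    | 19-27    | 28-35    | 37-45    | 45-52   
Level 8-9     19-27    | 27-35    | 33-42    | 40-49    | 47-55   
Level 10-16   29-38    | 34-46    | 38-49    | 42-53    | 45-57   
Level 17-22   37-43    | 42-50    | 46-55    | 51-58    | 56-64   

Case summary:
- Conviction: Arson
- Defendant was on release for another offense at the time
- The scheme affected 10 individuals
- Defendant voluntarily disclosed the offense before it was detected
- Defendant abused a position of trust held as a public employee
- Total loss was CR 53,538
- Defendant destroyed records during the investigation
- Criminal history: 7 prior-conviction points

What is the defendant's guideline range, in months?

Base offense level for arson: 6.
R2 applies: 6 + 2 = 8.
R3 applies: 8 + 3 = 11.
R4 applies (level before this adjustment is 11 < 16, so +1): 11 + 1 = 12.
R5 applies: 12 + 3 = 15.
R7 applies: 15 − 1 = 14.
R8 applies: 14 + 2 = 16.
Final offense level: 16.
Criminal history: 7 prior points → Category B (2-10).
Level 16 falls in the 10-16 band.
Grid: Level 10-16 × Category B = 34-46 months.

34-46 months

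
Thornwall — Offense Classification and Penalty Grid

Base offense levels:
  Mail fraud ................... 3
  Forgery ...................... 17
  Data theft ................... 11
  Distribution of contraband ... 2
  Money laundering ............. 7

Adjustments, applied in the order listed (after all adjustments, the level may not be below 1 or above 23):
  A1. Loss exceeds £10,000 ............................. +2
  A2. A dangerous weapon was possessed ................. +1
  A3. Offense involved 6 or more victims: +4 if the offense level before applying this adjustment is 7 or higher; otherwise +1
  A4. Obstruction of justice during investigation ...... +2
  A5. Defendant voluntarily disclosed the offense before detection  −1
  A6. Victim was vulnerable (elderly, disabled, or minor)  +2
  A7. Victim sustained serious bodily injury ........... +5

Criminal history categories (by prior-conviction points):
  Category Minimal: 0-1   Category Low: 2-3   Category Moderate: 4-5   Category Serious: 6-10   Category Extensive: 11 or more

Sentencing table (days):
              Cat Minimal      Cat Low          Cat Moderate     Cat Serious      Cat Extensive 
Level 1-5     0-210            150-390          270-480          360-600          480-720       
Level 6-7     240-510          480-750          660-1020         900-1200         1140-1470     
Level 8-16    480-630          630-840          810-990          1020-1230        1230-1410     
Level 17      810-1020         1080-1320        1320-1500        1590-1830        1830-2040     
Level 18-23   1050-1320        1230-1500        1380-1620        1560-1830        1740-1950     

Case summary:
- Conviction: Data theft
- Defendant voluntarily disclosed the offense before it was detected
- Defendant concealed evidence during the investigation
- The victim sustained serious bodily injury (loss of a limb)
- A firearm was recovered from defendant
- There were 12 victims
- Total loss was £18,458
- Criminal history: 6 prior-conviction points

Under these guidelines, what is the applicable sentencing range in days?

Base offense level for data theft: 11.
A1 applies: 11 + 2 = 13.
A2 applies: 13 + 1 = 14.
A3 applies (level before this adjustment is 14 ≥ 7, so +4): 14 + 4 = 18.
A4 applies: 18 + 2 = 20.
A5 applies: 20 − 1 = 19.
A7 applies: 19 + 5 = 24.
Level 24 exceeds the maximum of 23; capped at 23.
Final offense level: 23.
Criminal history: 6 prior points → Category Serious (6-10).
Level 23 falls in the 18-23 band.
Grid: Level 18-23 × Category Serious = 1560-1830 days.

1560-1830 days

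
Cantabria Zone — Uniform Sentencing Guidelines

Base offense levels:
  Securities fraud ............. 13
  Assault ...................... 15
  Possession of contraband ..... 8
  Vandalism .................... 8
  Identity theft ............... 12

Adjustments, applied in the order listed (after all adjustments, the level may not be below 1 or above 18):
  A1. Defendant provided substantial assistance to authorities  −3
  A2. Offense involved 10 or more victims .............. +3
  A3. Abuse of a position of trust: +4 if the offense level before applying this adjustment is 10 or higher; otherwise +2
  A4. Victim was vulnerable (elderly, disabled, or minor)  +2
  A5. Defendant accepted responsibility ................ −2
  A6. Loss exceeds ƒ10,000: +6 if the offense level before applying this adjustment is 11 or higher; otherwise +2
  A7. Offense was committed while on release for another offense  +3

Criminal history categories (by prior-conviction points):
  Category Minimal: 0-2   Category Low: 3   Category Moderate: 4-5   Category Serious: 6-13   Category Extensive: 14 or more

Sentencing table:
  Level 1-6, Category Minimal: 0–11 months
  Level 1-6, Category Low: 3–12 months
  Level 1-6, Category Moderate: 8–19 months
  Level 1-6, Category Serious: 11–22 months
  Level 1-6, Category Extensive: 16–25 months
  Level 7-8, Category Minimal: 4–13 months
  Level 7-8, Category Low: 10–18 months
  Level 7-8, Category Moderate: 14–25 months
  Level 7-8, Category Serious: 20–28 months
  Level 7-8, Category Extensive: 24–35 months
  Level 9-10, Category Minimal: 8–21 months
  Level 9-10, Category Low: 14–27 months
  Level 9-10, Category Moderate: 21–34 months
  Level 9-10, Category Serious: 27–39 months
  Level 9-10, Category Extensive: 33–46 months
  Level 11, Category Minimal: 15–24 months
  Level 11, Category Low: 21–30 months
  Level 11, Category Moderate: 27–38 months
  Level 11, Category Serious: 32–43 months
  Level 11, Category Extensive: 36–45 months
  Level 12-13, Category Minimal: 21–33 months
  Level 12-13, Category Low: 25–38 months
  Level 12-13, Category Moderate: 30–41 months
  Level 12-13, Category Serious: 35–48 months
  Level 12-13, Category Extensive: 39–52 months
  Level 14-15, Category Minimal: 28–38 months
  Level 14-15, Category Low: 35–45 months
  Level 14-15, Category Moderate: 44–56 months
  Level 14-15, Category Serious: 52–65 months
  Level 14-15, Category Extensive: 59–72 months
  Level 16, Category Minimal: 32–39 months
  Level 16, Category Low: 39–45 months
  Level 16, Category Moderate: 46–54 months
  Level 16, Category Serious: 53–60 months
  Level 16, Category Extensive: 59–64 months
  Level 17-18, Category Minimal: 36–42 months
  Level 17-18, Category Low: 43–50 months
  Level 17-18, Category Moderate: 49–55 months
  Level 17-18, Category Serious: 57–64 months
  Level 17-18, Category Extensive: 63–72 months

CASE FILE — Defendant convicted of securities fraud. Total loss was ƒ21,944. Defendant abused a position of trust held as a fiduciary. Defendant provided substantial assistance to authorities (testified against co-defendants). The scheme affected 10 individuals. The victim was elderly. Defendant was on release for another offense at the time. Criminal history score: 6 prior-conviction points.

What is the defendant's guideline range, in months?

Base offense level for securities fraud: 13.
A1 applies: 13 − 3 = 10.
A2 applies: 10 + 3 = 13.
A3 applies (level before this adjustment is 13 ≥ 10, so +4): 13 + 4 = 17.
A4 applies: 17 + 2 = 19.
A6 applies (level before this adjustment is 19 ≥ 11, so +6): 19 + 6 = 25.
A7 applies: 25 + 3 = 28.
Level 28 exceeds the maximum of 18; capped at 18.
Final offense level: 18.
Criminal history: 6 prior points → Category Serious (6-13).
Level 18 falls in the 17-18 band.
Grid: Level 17-18 × Category Serious = 57-64 months.

57-64 months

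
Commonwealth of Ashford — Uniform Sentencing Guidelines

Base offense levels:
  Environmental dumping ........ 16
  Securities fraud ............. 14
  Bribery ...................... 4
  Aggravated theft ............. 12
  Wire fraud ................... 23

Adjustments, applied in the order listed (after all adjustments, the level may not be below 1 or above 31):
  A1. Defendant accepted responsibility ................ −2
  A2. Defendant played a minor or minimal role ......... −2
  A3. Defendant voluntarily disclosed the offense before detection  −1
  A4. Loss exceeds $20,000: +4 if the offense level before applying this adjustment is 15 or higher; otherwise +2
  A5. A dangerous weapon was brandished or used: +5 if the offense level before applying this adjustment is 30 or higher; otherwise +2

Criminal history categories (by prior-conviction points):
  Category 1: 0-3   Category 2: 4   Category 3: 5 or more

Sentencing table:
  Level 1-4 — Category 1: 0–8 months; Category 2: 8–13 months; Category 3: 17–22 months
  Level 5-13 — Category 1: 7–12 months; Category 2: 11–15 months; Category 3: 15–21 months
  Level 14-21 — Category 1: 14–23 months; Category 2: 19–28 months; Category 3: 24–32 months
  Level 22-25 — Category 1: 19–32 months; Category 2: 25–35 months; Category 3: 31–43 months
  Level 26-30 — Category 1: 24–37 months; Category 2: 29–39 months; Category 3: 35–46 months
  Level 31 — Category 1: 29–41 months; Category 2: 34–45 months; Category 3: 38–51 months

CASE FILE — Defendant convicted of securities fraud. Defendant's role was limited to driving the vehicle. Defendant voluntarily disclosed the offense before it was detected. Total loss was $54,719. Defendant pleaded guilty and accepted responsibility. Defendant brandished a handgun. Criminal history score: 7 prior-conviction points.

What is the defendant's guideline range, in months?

Base offense level for securities fraud: 14.
A1 applies: 14 − 2 = 12.
A2 applies: 12 − 2 = 10.
A3 applies: 10 − 1 = 9.
A4 applies (level before this adjustment is 9 < 15, so +2): 9 + 2 = 11.
A5 applies (level before this adjustment is 11 < 30, so +2): 11 + 2 = 13.
Final offense level: 13.
Criminal history: 7 prior points → Category 3 (5+).
Level 13 falls in the 5-13 band.
Grid: Level 5-13 × Category 3 = 15-21 months.

15-21 months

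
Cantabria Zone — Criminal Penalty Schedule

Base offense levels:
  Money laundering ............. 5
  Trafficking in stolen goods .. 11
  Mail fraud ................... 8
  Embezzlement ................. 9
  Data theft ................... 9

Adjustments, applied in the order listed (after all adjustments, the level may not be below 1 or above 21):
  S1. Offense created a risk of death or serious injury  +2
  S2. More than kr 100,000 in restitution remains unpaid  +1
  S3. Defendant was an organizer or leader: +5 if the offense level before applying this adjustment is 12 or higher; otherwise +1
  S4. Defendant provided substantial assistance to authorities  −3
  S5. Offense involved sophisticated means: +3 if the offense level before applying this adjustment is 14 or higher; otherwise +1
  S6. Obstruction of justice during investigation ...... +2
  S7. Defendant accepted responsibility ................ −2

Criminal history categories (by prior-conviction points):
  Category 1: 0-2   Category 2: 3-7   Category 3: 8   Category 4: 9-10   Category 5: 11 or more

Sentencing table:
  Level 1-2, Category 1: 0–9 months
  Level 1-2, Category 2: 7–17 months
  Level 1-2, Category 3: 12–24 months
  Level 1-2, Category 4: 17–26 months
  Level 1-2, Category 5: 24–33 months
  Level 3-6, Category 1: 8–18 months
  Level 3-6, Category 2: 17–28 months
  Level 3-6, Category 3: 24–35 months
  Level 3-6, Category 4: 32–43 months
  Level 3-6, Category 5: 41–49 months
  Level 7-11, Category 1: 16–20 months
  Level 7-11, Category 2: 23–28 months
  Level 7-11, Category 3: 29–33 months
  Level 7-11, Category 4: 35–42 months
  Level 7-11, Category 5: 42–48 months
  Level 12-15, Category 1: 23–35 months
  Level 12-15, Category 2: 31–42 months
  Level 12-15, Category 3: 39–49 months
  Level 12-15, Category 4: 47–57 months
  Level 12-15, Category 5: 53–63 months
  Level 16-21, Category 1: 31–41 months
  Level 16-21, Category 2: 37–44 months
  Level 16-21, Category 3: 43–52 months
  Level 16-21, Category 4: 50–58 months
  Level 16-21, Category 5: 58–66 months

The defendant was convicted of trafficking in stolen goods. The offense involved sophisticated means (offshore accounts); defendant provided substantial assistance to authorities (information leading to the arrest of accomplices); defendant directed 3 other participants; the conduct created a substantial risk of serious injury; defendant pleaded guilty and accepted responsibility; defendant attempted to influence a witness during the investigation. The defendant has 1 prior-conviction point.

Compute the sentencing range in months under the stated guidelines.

31-41 months

Base offense level for trafficking in stolen goods: 11.
S1 applies: 11 + 2 = 13.
S2 does not apply.
S3 applies (level before this adjustment is 13 ≥ 12, so +5): 13 + 5 = 18.
S4 applies: 18 − 3 = 15.
S5 applies (level before this adjustment is 15 ≥ 14, so +3): 15 + 3 = 18.
S6 applies: 18 + 2 = 20.
S7 applies: 20 − 2 = 18.
Final offense level: 18.
Criminal history: 1 prior point → Category 1 (0-2).
Level 18 falls in the 16-21 band.
Grid: Level 16-21 × Category 1 = 31-41 months.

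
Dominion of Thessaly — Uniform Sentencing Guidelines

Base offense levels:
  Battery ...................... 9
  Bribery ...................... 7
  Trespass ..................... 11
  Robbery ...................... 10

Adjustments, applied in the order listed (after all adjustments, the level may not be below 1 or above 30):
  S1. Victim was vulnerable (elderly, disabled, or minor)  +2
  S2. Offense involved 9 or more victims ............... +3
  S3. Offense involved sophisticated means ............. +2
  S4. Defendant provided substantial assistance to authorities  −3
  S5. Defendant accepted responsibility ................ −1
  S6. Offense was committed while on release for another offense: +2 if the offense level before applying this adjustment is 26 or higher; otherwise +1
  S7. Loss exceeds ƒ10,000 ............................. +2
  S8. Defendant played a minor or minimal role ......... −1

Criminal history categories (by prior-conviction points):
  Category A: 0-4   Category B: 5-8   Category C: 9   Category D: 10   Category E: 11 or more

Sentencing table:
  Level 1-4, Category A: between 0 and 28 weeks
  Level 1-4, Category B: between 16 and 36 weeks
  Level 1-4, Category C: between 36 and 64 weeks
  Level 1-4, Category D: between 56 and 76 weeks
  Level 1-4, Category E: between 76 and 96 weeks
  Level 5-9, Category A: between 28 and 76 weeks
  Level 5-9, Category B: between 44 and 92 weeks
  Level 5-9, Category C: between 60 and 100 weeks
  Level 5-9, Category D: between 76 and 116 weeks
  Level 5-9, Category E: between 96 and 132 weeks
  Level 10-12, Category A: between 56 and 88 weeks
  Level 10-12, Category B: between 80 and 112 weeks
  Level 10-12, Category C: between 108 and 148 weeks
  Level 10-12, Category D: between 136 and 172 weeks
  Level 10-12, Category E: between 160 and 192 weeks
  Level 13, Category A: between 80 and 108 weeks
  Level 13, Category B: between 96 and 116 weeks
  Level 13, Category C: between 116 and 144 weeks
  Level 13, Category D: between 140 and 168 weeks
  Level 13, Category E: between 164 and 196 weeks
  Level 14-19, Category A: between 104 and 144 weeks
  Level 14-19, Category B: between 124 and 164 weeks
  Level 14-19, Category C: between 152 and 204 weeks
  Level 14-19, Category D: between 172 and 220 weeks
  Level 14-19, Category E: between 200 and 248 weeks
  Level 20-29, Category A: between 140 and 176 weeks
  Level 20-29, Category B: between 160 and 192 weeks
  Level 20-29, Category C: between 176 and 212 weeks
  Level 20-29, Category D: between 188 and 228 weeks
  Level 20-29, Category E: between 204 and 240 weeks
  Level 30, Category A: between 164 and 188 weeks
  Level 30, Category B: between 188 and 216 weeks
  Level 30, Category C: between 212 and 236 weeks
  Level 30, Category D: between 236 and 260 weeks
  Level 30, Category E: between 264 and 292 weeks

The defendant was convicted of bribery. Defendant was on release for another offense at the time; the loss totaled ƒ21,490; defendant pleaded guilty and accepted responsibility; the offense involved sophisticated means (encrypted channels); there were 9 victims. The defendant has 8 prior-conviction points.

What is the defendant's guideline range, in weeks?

124-164 weeks

Base offense level for bribery: 7.
S1 does not apply.
S2 applies: 7 + 3 = 10.
S3 applies: 10 + 2 = 12.
S4 does not apply.
S5 applies: 12 − 1 = 11.
S6 applies (level before this adjustment is 11 < 26, so +1): 11 + 1 = 12.
S7 applies: 12 + 2 = 14.
S8 does not apply.
Final offense level: 14.
Criminal history: 8 prior points → Category B (5-8).
Level 14 falls in the 14-19 band.
Grid: Level 14-19 × Category B = 124-164 weeks.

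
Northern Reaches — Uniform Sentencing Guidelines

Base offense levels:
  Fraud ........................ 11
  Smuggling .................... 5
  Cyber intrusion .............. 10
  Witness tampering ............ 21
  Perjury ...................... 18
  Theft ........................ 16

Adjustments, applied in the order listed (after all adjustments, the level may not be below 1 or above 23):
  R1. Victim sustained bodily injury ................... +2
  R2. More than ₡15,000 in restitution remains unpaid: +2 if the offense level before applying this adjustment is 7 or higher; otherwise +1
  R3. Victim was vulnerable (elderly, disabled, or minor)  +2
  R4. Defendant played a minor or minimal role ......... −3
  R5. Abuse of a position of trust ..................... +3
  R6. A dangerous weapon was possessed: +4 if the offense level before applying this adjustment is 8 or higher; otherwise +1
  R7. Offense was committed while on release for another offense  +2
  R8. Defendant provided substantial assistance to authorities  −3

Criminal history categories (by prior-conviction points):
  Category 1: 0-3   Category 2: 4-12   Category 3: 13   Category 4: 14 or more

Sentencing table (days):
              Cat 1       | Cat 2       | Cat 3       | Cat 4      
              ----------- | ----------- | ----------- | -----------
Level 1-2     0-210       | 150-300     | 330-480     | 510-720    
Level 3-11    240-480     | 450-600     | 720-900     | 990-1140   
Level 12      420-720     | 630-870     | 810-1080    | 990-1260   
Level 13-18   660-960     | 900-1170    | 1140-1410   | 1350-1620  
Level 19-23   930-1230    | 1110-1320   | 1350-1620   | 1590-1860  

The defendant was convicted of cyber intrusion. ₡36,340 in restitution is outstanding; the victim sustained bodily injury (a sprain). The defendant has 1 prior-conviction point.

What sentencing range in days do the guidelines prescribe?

660-960 days

Base offense level for cyber intrusion: 10.
R1 applies: 10 + 2 = 12.
R2 applies (level before this adjustment is 12 ≥ 7, so +2): 12 + 2 = 14.
R3 does not apply.
R4 does not apply.
R6 does not apply.
R7 does not apply.
Final offense level: 14.
Criminal history: 1 prior point → Category 1 (0-3).
Level 14 falls in the 13-18 band.
Grid: Level 13-18 × Category 1 = 660-960 days.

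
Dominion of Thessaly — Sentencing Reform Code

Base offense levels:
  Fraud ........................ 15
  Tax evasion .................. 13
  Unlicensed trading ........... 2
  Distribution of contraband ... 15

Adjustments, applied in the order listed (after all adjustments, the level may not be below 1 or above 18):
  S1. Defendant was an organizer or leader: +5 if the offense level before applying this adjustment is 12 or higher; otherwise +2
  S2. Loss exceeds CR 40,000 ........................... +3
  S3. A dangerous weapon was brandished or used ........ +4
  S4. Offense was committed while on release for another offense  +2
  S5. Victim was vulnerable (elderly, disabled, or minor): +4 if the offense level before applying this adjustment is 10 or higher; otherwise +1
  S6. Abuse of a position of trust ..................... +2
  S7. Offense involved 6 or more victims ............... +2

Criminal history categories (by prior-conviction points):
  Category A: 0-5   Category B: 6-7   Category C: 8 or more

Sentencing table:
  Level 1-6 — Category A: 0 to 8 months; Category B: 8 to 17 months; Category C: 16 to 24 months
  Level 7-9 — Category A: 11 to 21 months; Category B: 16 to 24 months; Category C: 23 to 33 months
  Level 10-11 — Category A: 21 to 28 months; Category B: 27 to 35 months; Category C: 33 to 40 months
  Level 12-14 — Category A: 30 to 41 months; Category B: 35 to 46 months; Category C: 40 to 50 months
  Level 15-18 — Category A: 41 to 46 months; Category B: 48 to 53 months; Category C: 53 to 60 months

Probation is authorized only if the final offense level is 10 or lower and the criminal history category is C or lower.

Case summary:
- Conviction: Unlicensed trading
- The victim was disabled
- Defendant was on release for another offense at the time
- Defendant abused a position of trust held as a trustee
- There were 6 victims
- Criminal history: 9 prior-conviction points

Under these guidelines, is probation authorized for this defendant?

Base offense level for unlicensed trading: 2.
S1 does not apply.
S4 applies: 2 + 2 = 4.
S5 applies (level before this adjustment is 4 < 10, so +1): 4 + 1 = 5.
S6 applies: 5 + 2 = 7.
S7 applies: 7 + 2 = 9.
Final offense level: 9.
Criminal history: 9 prior points → Category C (8+).
Level 9 falls in the 7-9 band.
Grid: Level 7-9 × Category C = 23-33 months.
Probation check: level 9 ≤ 10 and category C ≤ C → eligible.

Yes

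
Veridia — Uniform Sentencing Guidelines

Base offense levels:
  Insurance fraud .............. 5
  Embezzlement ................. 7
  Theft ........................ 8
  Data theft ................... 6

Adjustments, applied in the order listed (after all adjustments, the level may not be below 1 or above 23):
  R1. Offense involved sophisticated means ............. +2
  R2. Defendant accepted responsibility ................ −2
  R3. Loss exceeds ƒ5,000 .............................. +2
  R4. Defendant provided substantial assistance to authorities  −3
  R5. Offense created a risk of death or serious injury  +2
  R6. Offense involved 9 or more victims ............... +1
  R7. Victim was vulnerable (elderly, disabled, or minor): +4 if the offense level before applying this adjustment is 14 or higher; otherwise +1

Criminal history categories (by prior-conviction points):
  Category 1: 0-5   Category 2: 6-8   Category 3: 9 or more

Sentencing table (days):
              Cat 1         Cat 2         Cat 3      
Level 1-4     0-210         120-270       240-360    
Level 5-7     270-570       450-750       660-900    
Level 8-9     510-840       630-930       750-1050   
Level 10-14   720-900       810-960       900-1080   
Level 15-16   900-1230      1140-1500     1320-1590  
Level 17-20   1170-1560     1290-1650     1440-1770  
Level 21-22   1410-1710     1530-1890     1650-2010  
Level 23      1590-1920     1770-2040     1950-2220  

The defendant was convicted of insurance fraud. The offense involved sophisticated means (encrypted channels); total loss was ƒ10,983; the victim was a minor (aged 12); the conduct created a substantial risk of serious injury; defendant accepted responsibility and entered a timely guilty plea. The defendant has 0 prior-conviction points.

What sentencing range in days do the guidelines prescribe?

Base offense level for insurance fraud: 5.
R1 applies: 5 + 2 = 7.
R2 applies: 7 − 2 = 5.
R3 applies: 5 + 2 = 7.
R4 does not apply.
R5 applies: 7 + 2 = 9.
R6 does not apply.
R7 applies (level before this adjustment is 9 < 14, so +1): 9 + 1 = 10.
Final offense level: 10.
Criminal history: 0 prior points → Category 1 (0-5).
Level 10 falls in the 10-14 band.
Grid: Level 10-14 × Category 1 = 720-900 days.

720-900 days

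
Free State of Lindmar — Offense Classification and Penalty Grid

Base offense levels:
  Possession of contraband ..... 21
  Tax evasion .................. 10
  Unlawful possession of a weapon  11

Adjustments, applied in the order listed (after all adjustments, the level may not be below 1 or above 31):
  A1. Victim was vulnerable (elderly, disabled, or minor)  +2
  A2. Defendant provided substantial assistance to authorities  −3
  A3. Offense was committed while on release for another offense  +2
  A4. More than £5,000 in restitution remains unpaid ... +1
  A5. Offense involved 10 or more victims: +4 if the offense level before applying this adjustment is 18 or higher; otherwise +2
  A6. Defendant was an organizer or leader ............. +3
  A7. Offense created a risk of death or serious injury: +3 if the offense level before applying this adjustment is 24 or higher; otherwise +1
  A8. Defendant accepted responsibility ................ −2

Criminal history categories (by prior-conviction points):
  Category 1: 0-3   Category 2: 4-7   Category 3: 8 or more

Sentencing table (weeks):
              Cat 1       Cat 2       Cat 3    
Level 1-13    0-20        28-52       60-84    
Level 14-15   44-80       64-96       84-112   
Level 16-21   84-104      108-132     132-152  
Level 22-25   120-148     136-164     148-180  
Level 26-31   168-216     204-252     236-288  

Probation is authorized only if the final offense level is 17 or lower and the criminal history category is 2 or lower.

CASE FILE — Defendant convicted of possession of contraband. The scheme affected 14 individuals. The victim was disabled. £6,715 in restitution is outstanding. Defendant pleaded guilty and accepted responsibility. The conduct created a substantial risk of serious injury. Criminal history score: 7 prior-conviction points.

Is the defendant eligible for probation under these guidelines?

Base offense level for possession of contraband: 21.
A1 applies: 21 + 2 = 23.
A4 applies: 23 + 1 = 24.
A5 applies (level before this adjustment is 24 ≥ 18, so +4): 24 + 4 = 28.
A7 applies (level before this adjustment is 28 ≥ 24, so +3): 28 + 3 = 31.
A8 applies: 31 − 2 = 29.
Final offense level: 29.
Criminal history: 7 prior points → Category 2 (4-7).
Level 29 falls in the 26-31 band.
Grid: Level 26-31 × Category 2 = 204-252 weeks.
Probation check: level 29 > 17 and category 2 ≤ 2 → not eligible.

No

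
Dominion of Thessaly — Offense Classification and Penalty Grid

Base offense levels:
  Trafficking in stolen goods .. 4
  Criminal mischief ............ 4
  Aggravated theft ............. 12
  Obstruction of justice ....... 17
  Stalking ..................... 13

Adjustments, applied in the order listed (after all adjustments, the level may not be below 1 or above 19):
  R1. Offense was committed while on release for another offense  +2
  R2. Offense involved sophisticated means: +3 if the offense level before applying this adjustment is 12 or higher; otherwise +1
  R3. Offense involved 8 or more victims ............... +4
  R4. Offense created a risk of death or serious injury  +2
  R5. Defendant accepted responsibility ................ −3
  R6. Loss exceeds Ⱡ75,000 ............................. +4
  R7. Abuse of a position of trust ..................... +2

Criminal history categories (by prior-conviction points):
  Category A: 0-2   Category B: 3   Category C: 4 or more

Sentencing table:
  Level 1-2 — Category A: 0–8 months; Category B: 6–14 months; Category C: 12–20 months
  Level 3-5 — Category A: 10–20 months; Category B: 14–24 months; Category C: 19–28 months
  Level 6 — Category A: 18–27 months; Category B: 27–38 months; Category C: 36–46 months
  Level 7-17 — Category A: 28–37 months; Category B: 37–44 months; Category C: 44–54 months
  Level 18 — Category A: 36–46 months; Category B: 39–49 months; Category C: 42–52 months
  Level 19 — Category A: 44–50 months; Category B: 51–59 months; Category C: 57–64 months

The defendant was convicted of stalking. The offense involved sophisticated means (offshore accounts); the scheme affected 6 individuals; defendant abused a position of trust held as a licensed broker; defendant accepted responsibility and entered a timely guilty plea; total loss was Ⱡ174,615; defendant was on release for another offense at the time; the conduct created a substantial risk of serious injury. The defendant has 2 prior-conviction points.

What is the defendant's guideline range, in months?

44-50 months

Base offense level for stalking: 13.
R1 applies: 13 + 2 = 15.
R2 applies (level before this adjustment is 15 ≥ 12, so +3): 15 + 3 = 18.
R4 applies: 18 + 2 = 20.
R5 applies: 20 − 3 = 17.
R6 applies: 17 + 4 = 21.
R7 applies: 21 + 2 = 23.
Level 23 exceeds the maximum of 19; capped at 19.
Final offense level: 19.
Criminal history: 2 prior points → Category A (0-2).
Level 19 falls in the 19 band.
Grid: Level 19 × Category A = 44-50 months.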